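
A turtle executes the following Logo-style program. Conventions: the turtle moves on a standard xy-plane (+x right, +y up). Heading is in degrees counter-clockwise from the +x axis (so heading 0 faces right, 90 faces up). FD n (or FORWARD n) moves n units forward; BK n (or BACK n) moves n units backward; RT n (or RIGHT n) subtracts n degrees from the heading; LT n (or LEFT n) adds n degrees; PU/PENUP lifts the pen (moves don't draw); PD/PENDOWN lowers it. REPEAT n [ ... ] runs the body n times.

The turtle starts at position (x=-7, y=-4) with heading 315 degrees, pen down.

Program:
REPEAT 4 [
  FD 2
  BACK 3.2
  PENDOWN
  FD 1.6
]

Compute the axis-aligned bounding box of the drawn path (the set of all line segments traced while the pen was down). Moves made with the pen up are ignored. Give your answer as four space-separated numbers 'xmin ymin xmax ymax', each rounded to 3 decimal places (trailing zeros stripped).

Executing turtle program step by step:
Start: pos=(-7,-4), heading=315, pen down
REPEAT 4 [
  -- iteration 1/4 --
  FD 2: (-7,-4) -> (-5.586,-5.414) [heading=315, draw]
  BK 3.2: (-5.586,-5.414) -> (-7.849,-3.151) [heading=315, draw]
  PD: pen down
  FD 1.6: (-7.849,-3.151) -> (-6.717,-4.283) [heading=315, draw]
  -- iteration 2/4 --
  FD 2: (-6.717,-4.283) -> (-5.303,-5.697) [heading=315, draw]
  BK 3.2: (-5.303,-5.697) -> (-7.566,-3.434) [heading=315, draw]
  PD: pen down
  FD 1.6: (-7.566,-3.434) -> (-6.434,-4.566) [heading=315, draw]
  -- iteration 3/4 --
  FD 2: (-6.434,-4.566) -> (-5.02,-5.98) [heading=315, draw]
  BK 3.2: (-5.02,-5.98) -> (-7.283,-3.717) [heading=315, draw]
  PD: pen down
  FD 1.6: (-7.283,-3.717) -> (-6.151,-4.849) [heading=315, draw]
  -- iteration 4/4 --
  FD 2: (-6.151,-4.849) -> (-4.737,-6.263) [heading=315, draw]
  BK 3.2: (-4.737,-6.263) -> (-7,-4) [heading=315, draw]
  PD: pen down
  FD 1.6: (-7,-4) -> (-5.869,-5.131) [heading=315, draw]
]
Final: pos=(-5.869,-5.131), heading=315, 12 segment(s) drawn

Segment endpoints: x in {-7.849, -7.566, -7.283, -7, -7, -6.717, -6.434, -6.151, -5.869, -5.586, -5.303, -5.02, -4.737}, y in {-6.263, -5.98, -5.697, -5.414, -5.131, -4.849, -4.566, -4.283, -4, -4, -3.717, -3.434, -3.151}
xmin=-7.849, ymin=-6.263, xmax=-4.737, ymax=-3.151

Answer: -7.849 -6.263 -4.737 -3.151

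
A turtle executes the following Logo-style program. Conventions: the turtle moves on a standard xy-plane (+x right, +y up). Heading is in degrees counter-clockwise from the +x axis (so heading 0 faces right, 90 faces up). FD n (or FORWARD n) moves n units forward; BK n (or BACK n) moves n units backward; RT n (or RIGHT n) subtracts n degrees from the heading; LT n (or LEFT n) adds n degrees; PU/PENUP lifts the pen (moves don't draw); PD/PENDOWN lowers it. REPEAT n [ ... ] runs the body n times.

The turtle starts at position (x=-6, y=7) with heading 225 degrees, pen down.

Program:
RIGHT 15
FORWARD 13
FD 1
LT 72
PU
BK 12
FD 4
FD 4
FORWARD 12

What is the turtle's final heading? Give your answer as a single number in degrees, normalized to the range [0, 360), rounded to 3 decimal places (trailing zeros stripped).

Answer: 282

Derivation:
Executing turtle program step by step:
Start: pos=(-6,7), heading=225, pen down
RT 15: heading 225 -> 210
FD 13: (-6,7) -> (-17.258,0.5) [heading=210, draw]
FD 1: (-17.258,0.5) -> (-18.124,0) [heading=210, draw]
LT 72: heading 210 -> 282
PU: pen up
BK 12: (-18.124,0) -> (-20.619,11.738) [heading=282, move]
FD 4: (-20.619,11.738) -> (-19.788,7.825) [heading=282, move]
FD 4: (-19.788,7.825) -> (-18.956,3.913) [heading=282, move]
FD 12: (-18.956,3.913) -> (-16.461,-7.825) [heading=282, move]
Final: pos=(-16.461,-7.825), heading=282, 2 segment(s) drawn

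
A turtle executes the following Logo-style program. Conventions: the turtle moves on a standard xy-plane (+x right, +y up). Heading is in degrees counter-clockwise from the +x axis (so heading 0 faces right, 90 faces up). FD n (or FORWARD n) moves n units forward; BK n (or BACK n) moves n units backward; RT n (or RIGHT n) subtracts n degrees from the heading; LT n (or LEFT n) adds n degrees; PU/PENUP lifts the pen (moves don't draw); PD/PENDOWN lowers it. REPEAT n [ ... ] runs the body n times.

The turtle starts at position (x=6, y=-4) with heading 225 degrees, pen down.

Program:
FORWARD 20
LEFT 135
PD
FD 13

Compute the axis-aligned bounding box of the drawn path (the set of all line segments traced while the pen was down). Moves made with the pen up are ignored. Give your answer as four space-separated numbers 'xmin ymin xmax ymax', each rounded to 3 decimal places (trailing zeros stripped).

Executing turtle program step by step:
Start: pos=(6,-4), heading=225, pen down
FD 20: (6,-4) -> (-8.142,-18.142) [heading=225, draw]
LT 135: heading 225 -> 0
PD: pen down
FD 13: (-8.142,-18.142) -> (4.858,-18.142) [heading=0, draw]
Final: pos=(4.858,-18.142), heading=0, 2 segment(s) drawn

Segment endpoints: x in {-8.142, 4.858, 6}, y in {-18.142, -18.142, -4}
xmin=-8.142, ymin=-18.142, xmax=6, ymax=-4

Answer: -8.142 -18.142 6 -4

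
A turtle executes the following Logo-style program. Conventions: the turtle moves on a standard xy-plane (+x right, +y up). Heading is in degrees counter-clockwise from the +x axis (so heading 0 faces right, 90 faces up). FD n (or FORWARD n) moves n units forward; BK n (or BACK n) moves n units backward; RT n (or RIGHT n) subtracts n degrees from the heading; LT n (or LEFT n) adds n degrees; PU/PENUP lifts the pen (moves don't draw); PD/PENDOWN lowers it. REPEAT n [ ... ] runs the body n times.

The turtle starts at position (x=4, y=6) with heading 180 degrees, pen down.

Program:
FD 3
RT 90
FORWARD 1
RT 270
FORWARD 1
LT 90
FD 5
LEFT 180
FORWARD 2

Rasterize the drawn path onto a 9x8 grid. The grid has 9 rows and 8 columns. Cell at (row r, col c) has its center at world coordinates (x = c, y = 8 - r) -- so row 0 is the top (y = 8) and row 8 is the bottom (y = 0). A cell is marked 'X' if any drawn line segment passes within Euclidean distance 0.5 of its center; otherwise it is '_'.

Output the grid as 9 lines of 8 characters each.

Answer: ________
XX______
XXXXX___
X_______
X_______
X_______
X_______
________
________

Derivation:
Segment 0: (4,6) -> (1,6)
Segment 1: (1,6) -> (1,7)
Segment 2: (1,7) -> (0,7)
Segment 3: (0,7) -> (0,2)
Segment 4: (0,2) -> (0,4)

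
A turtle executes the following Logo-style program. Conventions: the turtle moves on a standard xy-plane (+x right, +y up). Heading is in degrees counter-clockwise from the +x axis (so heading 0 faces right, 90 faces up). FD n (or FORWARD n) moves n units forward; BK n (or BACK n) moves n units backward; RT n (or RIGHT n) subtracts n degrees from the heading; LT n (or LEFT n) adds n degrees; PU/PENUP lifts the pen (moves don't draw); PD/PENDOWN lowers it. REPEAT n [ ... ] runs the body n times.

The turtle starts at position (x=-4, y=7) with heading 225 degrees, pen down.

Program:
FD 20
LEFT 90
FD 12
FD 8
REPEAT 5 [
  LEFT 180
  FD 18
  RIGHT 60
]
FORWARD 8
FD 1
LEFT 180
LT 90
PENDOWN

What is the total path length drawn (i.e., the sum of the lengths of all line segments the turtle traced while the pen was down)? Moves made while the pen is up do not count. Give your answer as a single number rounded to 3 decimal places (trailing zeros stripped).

Answer: 139

Derivation:
Executing turtle program step by step:
Start: pos=(-4,7), heading=225, pen down
FD 20: (-4,7) -> (-18.142,-7.142) [heading=225, draw]
LT 90: heading 225 -> 315
FD 12: (-18.142,-7.142) -> (-9.657,-15.627) [heading=315, draw]
FD 8: (-9.657,-15.627) -> (-4,-21.284) [heading=315, draw]
REPEAT 5 [
  -- iteration 1/5 --
  LT 180: heading 315 -> 135
  FD 18: (-4,-21.284) -> (-16.728,-8.556) [heading=135, draw]
  RT 60: heading 135 -> 75
  -- iteration 2/5 --
  LT 180: heading 75 -> 255
  FD 18: (-16.728,-8.556) -> (-21.387,-25.943) [heading=255, draw]
  RT 60: heading 255 -> 195
  -- iteration 3/5 --
  LT 180: heading 195 -> 15
  FD 18: (-21.387,-25.943) -> (-4,-21.284) [heading=15, draw]
  RT 60: heading 15 -> 315
  -- iteration 4/5 --
  LT 180: heading 315 -> 135
  FD 18: (-4,-21.284) -> (-16.728,-8.556) [heading=135, draw]
  RT 60: heading 135 -> 75
  -- iteration 5/5 --
  LT 180: heading 75 -> 255
  FD 18: (-16.728,-8.556) -> (-21.387,-25.943) [heading=255, draw]
  RT 60: heading 255 -> 195
]
FD 8: (-21.387,-25.943) -> (-29.114,-28.014) [heading=195, draw]
FD 1: (-29.114,-28.014) -> (-30.08,-28.272) [heading=195, draw]
LT 180: heading 195 -> 15
LT 90: heading 15 -> 105
PD: pen down
Final: pos=(-30.08,-28.272), heading=105, 10 segment(s) drawn

Segment lengths:
  seg 1: (-4,7) -> (-18.142,-7.142), length = 20
  seg 2: (-18.142,-7.142) -> (-9.657,-15.627), length = 12
  seg 3: (-9.657,-15.627) -> (-4,-21.284), length = 8
  seg 4: (-4,-21.284) -> (-16.728,-8.556), length = 18
  seg 5: (-16.728,-8.556) -> (-21.387,-25.943), length = 18
  seg 6: (-21.387,-25.943) -> (-4,-21.284), length = 18
  seg 7: (-4,-21.284) -> (-16.728,-8.556), length = 18
  seg 8: (-16.728,-8.556) -> (-21.387,-25.943), length = 18
  seg 9: (-21.387,-25.943) -> (-29.114,-28.014), length = 8
  seg 10: (-29.114,-28.014) -> (-30.08,-28.272), length = 1
Total = 139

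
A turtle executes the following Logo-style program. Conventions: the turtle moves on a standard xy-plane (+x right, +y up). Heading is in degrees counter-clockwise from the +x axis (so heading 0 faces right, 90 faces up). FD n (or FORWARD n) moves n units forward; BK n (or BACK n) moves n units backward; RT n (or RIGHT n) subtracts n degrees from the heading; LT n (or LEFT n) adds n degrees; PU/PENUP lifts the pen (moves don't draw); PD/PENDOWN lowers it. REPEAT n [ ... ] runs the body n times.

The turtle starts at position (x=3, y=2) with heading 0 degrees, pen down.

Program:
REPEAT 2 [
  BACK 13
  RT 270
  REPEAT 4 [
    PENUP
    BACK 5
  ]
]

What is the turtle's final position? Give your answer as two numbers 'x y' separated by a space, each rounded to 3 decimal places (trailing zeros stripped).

Executing turtle program step by step:
Start: pos=(3,2), heading=0, pen down
REPEAT 2 [
  -- iteration 1/2 --
  BK 13: (3,2) -> (-10,2) [heading=0, draw]
  RT 270: heading 0 -> 90
  REPEAT 4 [
    -- iteration 1/4 --
    PU: pen up
    BK 5: (-10,2) -> (-10,-3) [heading=90, move]
    -- iteration 2/4 --
    PU: pen up
    BK 5: (-10,-3) -> (-10,-8) [heading=90, move]
    -- iteration 3/4 --
    PU: pen up
    BK 5: (-10,-8) -> (-10,-13) [heading=90, move]
    -- iteration 4/4 --
    PU: pen up
    BK 5: (-10,-13) -> (-10,-18) [heading=90, move]
  ]
  -- iteration 2/2 --
  BK 13: (-10,-18) -> (-10,-31) [heading=90, move]
  RT 270: heading 90 -> 180
  REPEAT 4 [
    -- iteration 1/4 --
    PU: pen up
    BK 5: (-10,-31) -> (-5,-31) [heading=180, move]
    -- iteration 2/4 --
    PU: pen up
    BK 5: (-5,-31) -> (0,-31) [heading=180, move]
    -- iteration 3/4 --
    PU: pen up
    BK 5: (0,-31) -> (5,-31) [heading=180, move]
    -- iteration 4/4 --
    PU: pen up
    BK 5: (5,-31) -> (10,-31) [heading=180, move]
  ]
]
Final: pos=(10,-31), heading=180, 1 segment(s) drawn

Answer: 10 -31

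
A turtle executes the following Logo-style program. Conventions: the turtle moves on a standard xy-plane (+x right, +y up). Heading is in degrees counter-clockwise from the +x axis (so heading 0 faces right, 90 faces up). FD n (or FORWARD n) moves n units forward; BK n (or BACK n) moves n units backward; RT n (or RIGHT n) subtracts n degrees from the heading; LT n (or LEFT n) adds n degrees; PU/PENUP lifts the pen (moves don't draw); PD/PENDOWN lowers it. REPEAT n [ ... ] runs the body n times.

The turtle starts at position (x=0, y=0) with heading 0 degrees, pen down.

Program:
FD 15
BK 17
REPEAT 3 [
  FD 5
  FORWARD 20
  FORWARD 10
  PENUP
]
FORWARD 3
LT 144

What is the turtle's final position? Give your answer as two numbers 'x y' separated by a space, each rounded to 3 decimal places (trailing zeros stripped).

Answer: 106 0

Derivation:
Executing turtle program step by step:
Start: pos=(0,0), heading=0, pen down
FD 15: (0,0) -> (15,0) [heading=0, draw]
BK 17: (15,0) -> (-2,0) [heading=0, draw]
REPEAT 3 [
  -- iteration 1/3 --
  FD 5: (-2,0) -> (3,0) [heading=0, draw]
  FD 20: (3,0) -> (23,0) [heading=0, draw]
  FD 10: (23,0) -> (33,0) [heading=0, draw]
  PU: pen up
  -- iteration 2/3 --
  FD 5: (33,0) -> (38,0) [heading=0, move]
  FD 20: (38,0) -> (58,0) [heading=0, move]
  FD 10: (58,0) -> (68,0) [heading=0, move]
  PU: pen up
  -- iteration 3/3 --
  FD 5: (68,0) -> (73,0) [heading=0, move]
  FD 20: (73,0) -> (93,0) [heading=0, move]
  FD 10: (93,0) -> (103,0) [heading=0, move]
  PU: pen up
]
FD 3: (103,0) -> (106,0) [heading=0, move]
LT 144: heading 0 -> 144
Final: pos=(106,0), heading=144, 5 segment(s) drawn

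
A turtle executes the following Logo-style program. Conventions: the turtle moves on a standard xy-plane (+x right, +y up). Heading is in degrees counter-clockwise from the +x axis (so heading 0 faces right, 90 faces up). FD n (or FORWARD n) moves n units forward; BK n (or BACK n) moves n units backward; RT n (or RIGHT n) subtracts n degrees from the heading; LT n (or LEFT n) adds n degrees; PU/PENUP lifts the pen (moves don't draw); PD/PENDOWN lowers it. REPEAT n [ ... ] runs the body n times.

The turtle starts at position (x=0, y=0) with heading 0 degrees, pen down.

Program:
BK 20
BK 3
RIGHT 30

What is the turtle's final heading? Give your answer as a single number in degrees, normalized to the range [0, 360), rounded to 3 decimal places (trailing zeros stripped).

Answer: 330

Derivation:
Executing turtle program step by step:
Start: pos=(0,0), heading=0, pen down
BK 20: (0,0) -> (-20,0) [heading=0, draw]
BK 3: (-20,0) -> (-23,0) [heading=0, draw]
RT 30: heading 0 -> 330
Final: pos=(-23,0), heading=330, 2 segment(s) drawn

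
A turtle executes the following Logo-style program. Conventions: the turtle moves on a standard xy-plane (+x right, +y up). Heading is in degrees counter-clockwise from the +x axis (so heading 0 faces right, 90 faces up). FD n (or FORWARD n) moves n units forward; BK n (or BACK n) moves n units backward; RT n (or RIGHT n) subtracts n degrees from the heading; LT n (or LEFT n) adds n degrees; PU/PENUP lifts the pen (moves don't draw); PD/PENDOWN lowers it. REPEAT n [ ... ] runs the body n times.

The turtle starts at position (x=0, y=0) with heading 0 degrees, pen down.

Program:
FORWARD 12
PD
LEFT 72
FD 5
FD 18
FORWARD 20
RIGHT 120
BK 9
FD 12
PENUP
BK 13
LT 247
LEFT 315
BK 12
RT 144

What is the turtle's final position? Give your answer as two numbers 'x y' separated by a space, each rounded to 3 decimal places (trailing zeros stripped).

Executing turtle program step by step:
Start: pos=(0,0), heading=0, pen down
FD 12: (0,0) -> (12,0) [heading=0, draw]
PD: pen down
LT 72: heading 0 -> 72
FD 5: (12,0) -> (13.545,4.755) [heading=72, draw]
FD 18: (13.545,4.755) -> (19.107,21.874) [heading=72, draw]
FD 20: (19.107,21.874) -> (25.288,40.895) [heading=72, draw]
RT 120: heading 72 -> 312
BK 9: (25.288,40.895) -> (19.266,47.584) [heading=312, draw]
FD 12: (19.266,47.584) -> (27.295,38.666) [heading=312, draw]
PU: pen up
BK 13: (27.295,38.666) -> (18.596,48.327) [heading=312, move]
LT 247: heading 312 -> 199
LT 315: heading 199 -> 154
BK 12: (18.596,48.327) -> (29.382,43.066) [heading=154, move]
RT 144: heading 154 -> 10
Final: pos=(29.382,43.066), heading=10, 6 segment(s) drawn

Answer: 29.382 43.066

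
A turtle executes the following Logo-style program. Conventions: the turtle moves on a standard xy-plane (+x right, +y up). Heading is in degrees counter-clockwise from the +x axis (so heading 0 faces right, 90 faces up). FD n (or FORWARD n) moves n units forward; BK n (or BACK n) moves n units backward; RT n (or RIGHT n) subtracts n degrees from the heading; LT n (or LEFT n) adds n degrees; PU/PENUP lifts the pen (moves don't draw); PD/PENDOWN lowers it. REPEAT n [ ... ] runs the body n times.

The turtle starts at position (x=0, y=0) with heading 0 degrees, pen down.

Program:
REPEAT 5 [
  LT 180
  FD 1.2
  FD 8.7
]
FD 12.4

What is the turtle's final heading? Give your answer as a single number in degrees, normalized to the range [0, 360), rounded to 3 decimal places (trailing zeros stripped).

Answer: 180

Derivation:
Executing turtle program step by step:
Start: pos=(0,0), heading=0, pen down
REPEAT 5 [
  -- iteration 1/5 --
  LT 180: heading 0 -> 180
  FD 1.2: (0,0) -> (-1.2,0) [heading=180, draw]
  FD 8.7: (-1.2,0) -> (-9.9,0) [heading=180, draw]
  -- iteration 2/5 --
  LT 180: heading 180 -> 0
  FD 1.2: (-9.9,0) -> (-8.7,0) [heading=0, draw]
  FD 8.7: (-8.7,0) -> (0,0) [heading=0, draw]
  -- iteration 3/5 --
  LT 180: heading 0 -> 180
  FD 1.2: (0,0) -> (-1.2,0) [heading=180, draw]
  FD 8.7: (-1.2,0) -> (-9.9,0) [heading=180, draw]
  -- iteration 4/5 --
  LT 180: heading 180 -> 0
  FD 1.2: (-9.9,0) -> (-8.7,0) [heading=0, draw]
  FD 8.7: (-8.7,0) -> (0,0) [heading=0, draw]
  -- iteration 5/5 --
  LT 180: heading 0 -> 180
  FD 1.2: (0,0) -> (-1.2,0) [heading=180, draw]
  FD 8.7: (-1.2,0) -> (-9.9,0) [heading=180, draw]
]
FD 12.4: (-9.9,0) -> (-22.3,0) [heading=180, draw]
Final: pos=(-22.3,0), heading=180, 11 segment(s) drawn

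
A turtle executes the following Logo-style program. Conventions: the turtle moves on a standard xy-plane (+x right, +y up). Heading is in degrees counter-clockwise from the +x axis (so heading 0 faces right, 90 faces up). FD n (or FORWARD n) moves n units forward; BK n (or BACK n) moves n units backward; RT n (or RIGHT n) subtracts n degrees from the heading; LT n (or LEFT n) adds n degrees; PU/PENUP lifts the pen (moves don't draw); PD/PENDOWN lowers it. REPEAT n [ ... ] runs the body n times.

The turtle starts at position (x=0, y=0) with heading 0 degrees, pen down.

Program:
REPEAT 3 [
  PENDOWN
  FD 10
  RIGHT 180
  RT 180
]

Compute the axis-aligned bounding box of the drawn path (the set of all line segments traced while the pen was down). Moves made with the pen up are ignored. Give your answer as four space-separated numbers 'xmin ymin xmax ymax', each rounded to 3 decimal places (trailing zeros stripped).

Executing turtle program step by step:
Start: pos=(0,0), heading=0, pen down
REPEAT 3 [
  -- iteration 1/3 --
  PD: pen down
  FD 10: (0,0) -> (10,0) [heading=0, draw]
  RT 180: heading 0 -> 180
  RT 180: heading 180 -> 0
  -- iteration 2/3 --
  PD: pen down
  FD 10: (10,0) -> (20,0) [heading=0, draw]
  RT 180: heading 0 -> 180
  RT 180: heading 180 -> 0
  -- iteration 3/3 --
  PD: pen down
  FD 10: (20,0) -> (30,0) [heading=0, draw]
  RT 180: heading 0 -> 180
  RT 180: heading 180 -> 0
]
Final: pos=(30,0), heading=0, 3 segment(s) drawn

Segment endpoints: x in {0, 10, 20, 30}, y in {0, 0, 0}
xmin=0, ymin=0, xmax=30, ymax=0

Answer: 0 0 30 0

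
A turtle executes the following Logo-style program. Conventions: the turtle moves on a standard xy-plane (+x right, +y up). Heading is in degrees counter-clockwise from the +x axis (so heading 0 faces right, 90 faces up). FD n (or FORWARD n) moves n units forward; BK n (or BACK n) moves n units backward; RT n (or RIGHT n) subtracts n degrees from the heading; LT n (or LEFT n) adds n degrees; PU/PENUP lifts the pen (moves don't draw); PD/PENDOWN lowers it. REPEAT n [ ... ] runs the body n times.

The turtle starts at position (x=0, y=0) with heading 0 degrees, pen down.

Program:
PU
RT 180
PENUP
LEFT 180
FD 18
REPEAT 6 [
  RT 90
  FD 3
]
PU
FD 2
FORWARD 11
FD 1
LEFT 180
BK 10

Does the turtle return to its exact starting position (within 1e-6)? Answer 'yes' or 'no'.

Answer: no

Derivation:
Executing turtle program step by step:
Start: pos=(0,0), heading=0, pen down
PU: pen up
RT 180: heading 0 -> 180
PU: pen up
LT 180: heading 180 -> 0
FD 18: (0,0) -> (18,0) [heading=0, move]
REPEAT 6 [
  -- iteration 1/6 --
  RT 90: heading 0 -> 270
  FD 3: (18,0) -> (18,-3) [heading=270, move]
  -- iteration 2/6 --
  RT 90: heading 270 -> 180
  FD 3: (18,-3) -> (15,-3) [heading=180, move]
  -- iteration 3/6 --
  RT 90: heading 180 -> 90
  FD 3: (15,-3) -> (15,0) [heading=90, move]
  -- iteration 4/6 --
  RT 90: heading 90 -> 0
  FD 3: (15,0) -> (18,0) [heading=0, move]
  -- iteration 5/6 --
  RT 90: heading 0 -> 270
  FD 3: (18,0) -> (18,-3) [heading=270, move]
  -- iteration 6/6 --
  RT 90: heading 270 -> 180
  FD 3: (18,-3) -> (15,-3) [heading=180, move]
]
PU: pen up
FD 2: (15,-3) -> (13,-3) [heading=180, move]
FD 11: (13,-3) -> (2,-3) [heading=180, move]
FD 1: (2,-3) -> (1,-3) [heading=180, move]
LT 180: heading 180 -> 0
BK 10: (1,-3) -> (-9,-3) [heading=0, move]
Final: pos=(-9,-3), heading=0, 0 segment(s) drawn

Start position: (0, 0)
Final position: (-9, -3)
Distance = 9.487; >= 1e-6 -> NOT closed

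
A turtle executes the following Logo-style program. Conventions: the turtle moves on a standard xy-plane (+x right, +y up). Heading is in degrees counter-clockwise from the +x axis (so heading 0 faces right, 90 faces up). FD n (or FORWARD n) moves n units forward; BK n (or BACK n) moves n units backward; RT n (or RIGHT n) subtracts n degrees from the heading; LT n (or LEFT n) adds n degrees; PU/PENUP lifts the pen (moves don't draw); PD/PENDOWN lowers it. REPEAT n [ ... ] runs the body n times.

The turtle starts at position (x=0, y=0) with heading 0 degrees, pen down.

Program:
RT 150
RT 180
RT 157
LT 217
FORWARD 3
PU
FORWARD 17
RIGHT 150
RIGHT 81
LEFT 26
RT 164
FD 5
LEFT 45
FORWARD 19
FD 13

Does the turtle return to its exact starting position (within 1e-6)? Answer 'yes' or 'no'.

Executing turtle program step by step:
Start: pos=(0,0), heading=0, pen down
RT 150: heading 0 -> 210
RT 180: heading 210 -> 30
RT 157: heading 30 -> 233
LT 217: heading 233 -> 90
FD 3: (0,0) -> (0,3) [heading=90, draw]
PU: pen up
FD 17: (0,3) -> (0,20) [heading=90, move]
RT 150: heading 90 -> 300
RT 81: heading 300 -> 219
LT 26: heading 219 -> 245
RT 164: heading 245 -> 81
FD 5: (0,20) -> (0.782,24.938) [heading=81, move]
LT 45: heading 81 -> 126
FD 19: (0.782,24.938) -> (-10.386,40.31) [heading=126, move]
FD 13: (-10.386,40.31) -> (-18.027,50.827) [heading=126, move]
Final: pos=(-18.027,50.827), heading=126, 1 segment(s) drawn

Start position: (0, 0)
Final position: (-18.027, 50.827)
Distance = 53.929; >= 1e-6 -> NOT closed

Answer: no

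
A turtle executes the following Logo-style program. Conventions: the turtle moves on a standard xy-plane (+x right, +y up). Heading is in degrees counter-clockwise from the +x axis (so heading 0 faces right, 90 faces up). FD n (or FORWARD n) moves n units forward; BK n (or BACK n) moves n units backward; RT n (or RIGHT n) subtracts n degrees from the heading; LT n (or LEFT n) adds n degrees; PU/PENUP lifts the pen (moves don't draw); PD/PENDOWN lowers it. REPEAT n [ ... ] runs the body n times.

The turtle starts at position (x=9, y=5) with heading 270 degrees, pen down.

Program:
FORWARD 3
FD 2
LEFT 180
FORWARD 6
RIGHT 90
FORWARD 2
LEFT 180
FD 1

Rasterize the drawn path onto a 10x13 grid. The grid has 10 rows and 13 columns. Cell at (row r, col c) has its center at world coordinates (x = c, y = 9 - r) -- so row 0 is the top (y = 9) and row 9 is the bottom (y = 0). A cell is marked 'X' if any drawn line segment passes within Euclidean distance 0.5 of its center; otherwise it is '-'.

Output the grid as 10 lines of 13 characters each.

Answer: -------------
-------------
-------------
---------XXX-
---------X---
---------X---
---------X---
---------X---
---------X---
---------X---

Derivation:
Segment 0: (9,5) -> (9,2)
Segment 1: (9,2) -> (9,0)
Segment 2: (9,0) -> (9,6)
Segment 3: (9,6) -> (11,6)
Segment 4: (11,6) -> (10,6)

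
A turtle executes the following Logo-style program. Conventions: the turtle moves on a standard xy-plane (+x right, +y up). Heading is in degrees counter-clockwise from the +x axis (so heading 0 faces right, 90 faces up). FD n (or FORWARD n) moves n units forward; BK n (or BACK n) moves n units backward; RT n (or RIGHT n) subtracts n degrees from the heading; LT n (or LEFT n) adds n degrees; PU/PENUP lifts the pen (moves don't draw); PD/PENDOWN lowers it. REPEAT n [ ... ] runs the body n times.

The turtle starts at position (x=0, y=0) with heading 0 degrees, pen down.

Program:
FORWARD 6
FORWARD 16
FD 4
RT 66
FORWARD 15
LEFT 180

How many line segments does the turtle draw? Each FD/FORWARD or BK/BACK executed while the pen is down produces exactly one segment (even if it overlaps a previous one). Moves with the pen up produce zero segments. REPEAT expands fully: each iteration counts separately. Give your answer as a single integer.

Answer: 4

Derivation:
Executing turtle program step by step:
Start: pos=(0,0), heading=0, pen down
FD 6: (0,0) -> (6,0) [heading=0, draw]
FD 16: (6,0) -> (22,0) [heading=0, draw]
FD 4: (22,0) -> (26,0) [heading=0, draw]
RT 66: heading 0 -> 294
FD 15: (26,0) -> (32.101,-13.703) [heading=294, draw]
LT 180: heading 294 -> 114
Final: pos=(32.101,-13.703), heading=114, 4 segment(s) drawn
Segments drawn: 4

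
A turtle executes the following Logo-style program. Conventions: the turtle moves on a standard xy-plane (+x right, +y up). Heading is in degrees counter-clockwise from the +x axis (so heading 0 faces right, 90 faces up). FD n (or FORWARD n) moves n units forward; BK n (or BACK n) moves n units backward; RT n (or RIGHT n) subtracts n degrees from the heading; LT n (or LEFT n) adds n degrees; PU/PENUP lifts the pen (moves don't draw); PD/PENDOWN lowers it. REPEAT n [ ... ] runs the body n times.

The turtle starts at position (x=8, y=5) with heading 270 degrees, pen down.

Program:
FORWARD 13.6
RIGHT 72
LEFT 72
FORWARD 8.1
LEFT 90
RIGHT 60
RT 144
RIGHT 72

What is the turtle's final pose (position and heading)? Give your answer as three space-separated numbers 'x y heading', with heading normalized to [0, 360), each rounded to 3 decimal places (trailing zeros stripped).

Answer: 8 -16.7 84

Derivation:
Executing turtle program step by step:
Start: pos=(8,5), heading=270, pen down
FD 13.6: (8,5) -> (8,-8.6) [heading=270, draw]
RT 72: heading 270 -> 198
LT 72: heading 198 -> 270
FD 8.1: (8,-8.6) -> (8,-16.7) [heading=270, draw]
LT 90: heading 270 -> 0
RT 60: heading 0 -> 300
RT 144: heading 300 -> 156
RT 72: heading 156 -> 84
Final: pos=(8,-16.7), heading=84, 2 segment(s) drawn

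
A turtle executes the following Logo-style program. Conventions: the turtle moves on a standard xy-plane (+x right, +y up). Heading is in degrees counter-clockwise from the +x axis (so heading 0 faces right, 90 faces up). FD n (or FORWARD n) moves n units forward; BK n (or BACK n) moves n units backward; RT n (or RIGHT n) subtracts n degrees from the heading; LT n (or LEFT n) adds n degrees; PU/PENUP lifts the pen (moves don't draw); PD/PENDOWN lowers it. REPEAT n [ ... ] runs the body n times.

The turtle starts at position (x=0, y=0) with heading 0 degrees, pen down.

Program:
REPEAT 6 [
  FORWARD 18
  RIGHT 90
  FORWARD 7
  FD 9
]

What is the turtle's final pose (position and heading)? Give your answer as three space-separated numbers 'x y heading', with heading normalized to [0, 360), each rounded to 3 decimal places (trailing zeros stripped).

Executing turtle program step by step:
Start: pos=(0,0), heading=0, pen down
REPEAT 6 [
  -- iteration 1/6 --
  FD 18: (0,0) -> (18,0) [heading=0, draw]
  RT 90: heading 0 -> 270
  FD 7: (18,0) -> (18,-7) [heading=270, draw]
  FD 9: (18,-7) -> (18,-16) [heading=270, draw]
  -- iteration 2/6 --
  FD 18: (18,-16) -> (18,-34) [heading=270, draw]
  RT 90: heading 270 -> 180
  FD 7: (18,-34) -> (11,-34) [heading=180, draw]
  FD 9: (11,-34) -> (2,-34) [heading=180, draw]
  -- iteration 3/6 --
  FD 18: (2,-34) -> (-16,-34) [heading=180, draw]
  RT 90: heading 180 -> 90
  FD 7: (-16,-34) -> (-16,-27) [heading=90, draw]
  FD 9: (-16,-27) -> (-16,-18) [heading=90, draw]
  -- iteration 4/6 --
  FD 18: (-16,-18) -> (-16,0) [heading=90, draw]
  RT 90: heading 90 -> 0
  FD 7: (-16,0) -> (-9,0) [heading=0, draw]
  FD 9: (-9,0) -> (0,0) [heading=0, draw]
  -- iteration 5/6 --
  FD 18: (0,0) -> (18,0) [heading=0, draw]
  RT 90: heading 0 -> 270
  FD 7: (18,0) -> (18,-7) [heading=270, draw]
  FD 9: (18,-7) -> (18,-16) [heading=270, draw]
  -- iteration 6/6 --
  FD 18: (18,-16) -> (18,-34) [heading=270, draw]
  RT 90: heading 270 -> 180
  FD 7: (18,-34) -> (11,-34) [heading=180, draw]
  FD 9: (11,-34) -> (2,-34) [heading=180, draw]
]
Final: pos=(2,-34), heading=180, 18 segment(s) drawn

Answer: 2 -34 180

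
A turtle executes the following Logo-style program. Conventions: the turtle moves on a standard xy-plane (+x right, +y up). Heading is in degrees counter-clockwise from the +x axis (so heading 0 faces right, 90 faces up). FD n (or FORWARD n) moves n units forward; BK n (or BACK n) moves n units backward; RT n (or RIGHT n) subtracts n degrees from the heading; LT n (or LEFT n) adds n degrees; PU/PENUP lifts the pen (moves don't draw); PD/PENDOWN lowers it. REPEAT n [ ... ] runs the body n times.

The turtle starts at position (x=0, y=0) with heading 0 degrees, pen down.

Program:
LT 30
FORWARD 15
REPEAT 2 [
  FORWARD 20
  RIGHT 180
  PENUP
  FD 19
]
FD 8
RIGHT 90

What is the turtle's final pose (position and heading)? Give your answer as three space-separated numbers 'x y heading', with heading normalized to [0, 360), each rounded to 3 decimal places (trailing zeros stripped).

Executing turtle program step by step:
Start: pos=(0,0), heading=0, pen down
LT 30: heading 0 -> 30
FD 15: (0,0) -> (12.99,7.5) [heading=30, draw]
REPEAT 2 [
  -- iteration 1/2 --
  FD 20: (12.99,7.5) -> (30.311,17.5) [heading=30, draw]
  RT 180: heading 30 -> 210
  PU: pen up
  FD 19: (30.311,17.5) -> (13.856,8) [heading=210, move]
  -- iteration 2/2 --
  FD 20: (13.856,8) -> (-3.464,-2) [heading=210, move]
  RT 180: heading 210 -> 30
  PU: pen up
  FD 19: (-3.464,-2) -> (12.99,7.5) [heading=30, move]
]
FD 8: (12.99,7.5) -> (19.919,11.5) [heading=30, move]
RT 90: heading 30 -> 300
Final: pos=(19.919,11.5), heading=300, 2 segment(s) drawn

Answer: 19.919 11.5 300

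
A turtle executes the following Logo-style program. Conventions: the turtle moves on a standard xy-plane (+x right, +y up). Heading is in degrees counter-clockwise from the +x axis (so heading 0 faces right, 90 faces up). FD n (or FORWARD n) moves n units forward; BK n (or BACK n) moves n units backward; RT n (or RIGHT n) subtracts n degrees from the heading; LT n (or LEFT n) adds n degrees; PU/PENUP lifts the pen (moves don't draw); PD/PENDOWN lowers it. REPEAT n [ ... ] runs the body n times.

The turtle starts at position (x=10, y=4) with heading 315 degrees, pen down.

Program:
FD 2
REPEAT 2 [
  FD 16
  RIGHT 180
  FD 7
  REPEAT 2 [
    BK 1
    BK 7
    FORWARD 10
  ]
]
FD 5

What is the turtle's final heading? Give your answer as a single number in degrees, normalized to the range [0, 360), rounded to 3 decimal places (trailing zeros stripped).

Answer: 315

Derivation:
Executing turtle program step by step:
Start: pos=(10,4), heading=315, pen down
FD 2: (10,4) -> (11.414,2.586) [heading=315, draw]
REPEAT 2 [
  -- iteration 1/2 --
  FD 16: (11.414,2.586) -> (22.728,-8.728) [heading=315, draw]
  RT 180: heading 315 -> 135
  FD 7: (22.728,-8.728) -> (17.778,-3.778) [heading=135, draw]
  REPEAT 2 [
    -- iteration 1/2 --
    BK 1: (17.778,-3.778) -> (18.485,-4.485) [heading=135, draw]
    BK 7: (18.485,-4.485) -> (23.435,-9.435) [heading=135, draw]
    FD 10: (23.435,-9.435) -> (16.364,-2.364) [heading=135, draw]
    -- iteration 2/2 --
    BK 1: (16.364,-2.364) -> (17.071,-3.071) [heading=135, draw]
    BK 7: (17.071,-3.071) -> (22.021,-8.021) [heading=135, draw]
    FD 10: (22.021,-8.021) -> (14.95,-0.95) [heading=135, draw]
  ]
  -- iteration 2/2 --
  FD 16: (14.95,-0.95) -> (3.636,10.364) [heading=135, draw]
  RT 180: heading 135 -> 315
  FD 7: (3.636,10.364) -> (8.586,5.414) [heading=315, draw]
  REPEAT 2 [
    -- iteration 1/2 --
    BK 1: (8.586,5.414) -> (7.879,6.121) [heading=315, draw]
    BK 7: (7.879,6.121) -> (2.929,11.071) [heading=315, draw]
    FD 10: (2.929,11.071) -> (10,4) [heading=315, draw]
    -- iteration 2/2 --
    BK 1: (10,4) -> (9.293,4.707) [heading=315, draw]
    BK 7: (9.293,4.707) -> (4.343,9.657) [heading=315, draw]
    FD 10: (4.343,9.657) -> (11.414,2.586) [heading=315, draw]
  ]
]
FD 5: (11.414,2.586) -> (14.95,-0.95) [heading=315, draw]
Final: pos=(14.95,-0.95), heading=315, 18 segment(s) drawn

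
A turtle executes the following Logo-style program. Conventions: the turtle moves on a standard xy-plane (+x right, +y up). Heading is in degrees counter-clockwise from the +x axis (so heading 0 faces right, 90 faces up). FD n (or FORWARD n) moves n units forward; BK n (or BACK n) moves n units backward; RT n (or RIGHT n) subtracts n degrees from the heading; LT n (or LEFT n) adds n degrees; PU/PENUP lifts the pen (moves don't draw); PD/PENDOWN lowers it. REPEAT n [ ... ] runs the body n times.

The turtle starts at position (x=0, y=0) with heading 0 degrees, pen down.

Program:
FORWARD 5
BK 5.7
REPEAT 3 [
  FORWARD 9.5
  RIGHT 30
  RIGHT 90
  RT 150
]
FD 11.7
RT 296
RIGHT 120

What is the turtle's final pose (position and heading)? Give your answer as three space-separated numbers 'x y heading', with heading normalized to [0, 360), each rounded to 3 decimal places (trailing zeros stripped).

Executing turtle program step by step:
Start: pos=(0,0), heading=0, pen down
FD 5: (0,0) -> (5,0) [heading=0, draw]
BK 5.7: (5,0) -> (-0.7,0) [heading=0, draw]
REPEAT 3 [
  -- iteration 1/3 --
  FD 9.5: (-0.7,0) -> (8.8,0) [heading=0, draw]
  RT 30: heading 0 -> 330
  RT 90: heading 330 -> 240
  RT 150: heading 240 -> 90
  -- iteration 2/3 --
  FD 9.5: (8.8,0) -> (8.8,9.5) [heading=90, draw]
  RT 30: heading 90 -> 60
  RT 90: heading 60 -> 330
  RT 150: heading 330 -> 180
  -- iteration 3/3 --
  FD 9.5: (8.8,9.5) -> (-0.7,9.5) [heading=180, draw]
  RT 30: heading 180 -> 150
  RT 90: heading 150 -> 60
  RT 150: heading 60 -> 270
]
FD 11.7: (-0.7,9.5) -> (-0.7,-2.2) [heading=270, draw]
RT 296: heading 270 -> 334
RT 120: heading 334 -> 214
Final: pos=(-0.7,-2.2), heading=214, 6 segment(s) drawn

Answer: -0.7 -2.2 214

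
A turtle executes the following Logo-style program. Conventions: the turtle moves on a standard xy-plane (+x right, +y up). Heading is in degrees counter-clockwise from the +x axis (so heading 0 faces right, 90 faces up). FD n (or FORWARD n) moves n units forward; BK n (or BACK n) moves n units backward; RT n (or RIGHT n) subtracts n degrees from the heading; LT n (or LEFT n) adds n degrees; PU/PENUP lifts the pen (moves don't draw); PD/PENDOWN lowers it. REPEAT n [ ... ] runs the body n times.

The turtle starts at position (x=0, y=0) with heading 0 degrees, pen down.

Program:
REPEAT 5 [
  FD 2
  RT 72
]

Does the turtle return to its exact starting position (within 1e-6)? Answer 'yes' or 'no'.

Answer: yes

Derivation:
Executing turtle program step by step:
Start: pos=(0,0), heading=0, pen down
REPEAT 5 [
  -- iteration 1/5 --
  FD 2: (0,0) -> (2,0) [heading=0, draw]
  RT 72: heading 0 -> 288
  -- iteration 2/5 --
  FD 2: (2,0) -> (2.618,-1.902) [heading=288, draw]
  RT 72: heading 288 -> 216
  -- iteration 3/5 --
  FD 2: (2.618,-1.902) -> (1,-3.078) [heading=216, draw]
  RT 72: heading 216 -> 144
  -- iteration 4/5 --
  FD 2: (1,-3.078) -> (-0.618,-1.902) [heading=144, draw]
  RT 72: heading 144 -> 72
  -- iteration 5/5 --
  FD 2: (-0.618,-1.902) -> (0,0) [heading=72, draw]
  RT 72: heading 72 -> 0
]
Final: pos=(0,0), heading=0, 5 segment(s) drawn

Start position: (0, 0)
Final position: (0, 0)
Distance = 0; < 1e-6 -> CLOSED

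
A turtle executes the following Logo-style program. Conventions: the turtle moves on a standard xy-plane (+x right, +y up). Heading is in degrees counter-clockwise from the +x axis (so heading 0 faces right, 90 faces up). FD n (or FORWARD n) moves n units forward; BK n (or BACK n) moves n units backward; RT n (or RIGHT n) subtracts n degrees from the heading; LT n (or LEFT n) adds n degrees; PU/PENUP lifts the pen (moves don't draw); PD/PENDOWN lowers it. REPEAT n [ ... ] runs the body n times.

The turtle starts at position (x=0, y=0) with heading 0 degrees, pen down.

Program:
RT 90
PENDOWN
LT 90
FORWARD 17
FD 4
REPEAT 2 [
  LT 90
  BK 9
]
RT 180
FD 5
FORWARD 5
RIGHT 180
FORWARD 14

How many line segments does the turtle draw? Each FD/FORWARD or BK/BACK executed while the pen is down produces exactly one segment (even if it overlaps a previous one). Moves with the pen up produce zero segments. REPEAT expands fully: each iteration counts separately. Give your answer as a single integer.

Executing turtle program step by step:
Start: pos=(0,0), heading=0, pen down
RT 90: heading 0 -> 270
PD: pen down
LT 90: heading 270 -> 0
FD 17: (0,0) -> (17,0) [heading=0, draw]
FD 4: (17,0) -> (21,0) [heading=0, draw]
REPEAT 2 [
  -- iteration 1/2 --
  LT 90: heading 0 -> 90
  BK 9: (21,0) -> (21,-9) [heading=90, draw]
  -- iteration 2/2 --
  LT 90: heading 90 -> 180
  BK 9: (21,-9) -> (30,-9) [heading=180, draw]
]
RT 180: heading 180 -> 0
FD 5: (30,-9) -> (35,-9) [heading=0, draw]
FD 5: (35,-9) -> (40,-9) [heading=0, draw]
RT 180: heading 0 -> 180
FD 14: (40,-9) -> (26,-9) [heading=180, draw]
Final: pos=(26,-9), heading=180, 7 segment(s) drawn
Segments drawn: 7

Answer: 7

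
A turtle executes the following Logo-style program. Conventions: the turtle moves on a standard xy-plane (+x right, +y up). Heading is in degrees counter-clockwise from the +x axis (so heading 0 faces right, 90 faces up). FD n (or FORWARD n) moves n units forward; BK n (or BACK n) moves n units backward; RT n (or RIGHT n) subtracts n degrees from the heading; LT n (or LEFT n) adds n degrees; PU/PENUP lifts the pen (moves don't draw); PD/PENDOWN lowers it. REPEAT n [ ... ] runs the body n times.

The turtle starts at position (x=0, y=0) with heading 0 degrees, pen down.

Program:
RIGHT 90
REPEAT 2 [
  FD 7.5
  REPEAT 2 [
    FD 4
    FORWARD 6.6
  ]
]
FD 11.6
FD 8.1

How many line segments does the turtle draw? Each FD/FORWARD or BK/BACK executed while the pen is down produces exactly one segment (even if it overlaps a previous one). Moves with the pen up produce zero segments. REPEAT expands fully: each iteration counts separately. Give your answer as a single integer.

Executing turtle program step by step:
Start: pos=(0,0), heading=0, pen down
RT 90: heading 0 -> 270
REPEAT 2 [
  -- iteration 1/2 --
  FD 7.5: (0,0) -> (0,-7.5) [heading=270, draw]
  REPEAT 2 [
    -- iteration 1/2 --
    FD 4: (0,-7.5) -> (0,-11.5) [heading=270, draw]
    FD 6.6: (0,-11.5) -> (0,-18.1) [heading=270, draw]
    -- iteration 2/2 --
    FD 4: (0,-18.1) -> (0,-22.1) [heading=270, draw]
    FD 6.6: (0,-22.1) -> (0,-28.7) [heading=270, draw]
  ]
  -- iteration 2/2 --
  FD 7.5: (0,-28.7) -> (0,-36.2) [heading=270, draw]
  REPEAT 2 [
    -- iteration 1/2 --
    FD 4: (0,-36.2) -> (0,-40.2) [heading=270, draw]
    FD 6.6: (0,-40.2) -> (0,-46.8) [heading=270, draw]
    -- iteration 2/2 --
    FD 4: (0,-46.8) -> (0,-50.8) [heading=270, draw]
    FD 6.6: (0,-50.8) -> (0,-57.4) [heading=270, draw]
  ]
]
FD 11.6: (0,-57.4) -> (0,-69) [heading=270, draw]
FD 8.1: (0,-69) -> (0,-77.1) [heading=270, draw]
Final: pos=(0,-77.1), heading=270, 12 segment(s) drawn
Segments drawn: 12

Answer: 12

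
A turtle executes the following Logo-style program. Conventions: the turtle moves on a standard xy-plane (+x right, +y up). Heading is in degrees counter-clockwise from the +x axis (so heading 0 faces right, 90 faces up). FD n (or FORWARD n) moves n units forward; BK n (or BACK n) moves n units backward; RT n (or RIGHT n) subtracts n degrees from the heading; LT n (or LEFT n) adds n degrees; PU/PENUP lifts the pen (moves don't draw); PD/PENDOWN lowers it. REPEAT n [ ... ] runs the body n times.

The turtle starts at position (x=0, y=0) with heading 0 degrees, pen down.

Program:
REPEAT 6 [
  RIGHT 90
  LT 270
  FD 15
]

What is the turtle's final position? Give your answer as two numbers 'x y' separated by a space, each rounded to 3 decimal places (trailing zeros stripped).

Executing turtle program step by step:
Start: pos=(0,0), heading=0, pen down
REPEAT 6 [
  -- iteration 1/6 --
  RT 90: heading 0 -> 270
  LT 270: heading 270 -> 180
  FD 15: (0,0) -> (-15,0) [heading=180, draw]
  -- iteration 2/6 --
  RT 90: heading 180 -> 90
  LT 270: heading 90 -> 0
  FD 15: (-15,0) -> (0,0) [heading=0, draw]
  -- iteration 3/6 --
  RT 90: heading 0 -> 270
  LT 270: heading 270 -> 180
  FD 15: (0,0) -> (-15,0) [heading=180, draw]
  -- iteration 4/6 --
  RT 90: heading 180 -> 90
  LT 270: heading 90 -> 0
  FD 15: (-15,0) -> (0,0) [heading=0, draw]
  -- iteration 5/6 --
  RT 90: heading 0 -> 270
  LT 270: heading 270 -> 180
  FD 15: (0,0) -> (-15,0) [heading=180, draw]
  -- iteration 6/6 --
  RT 90: heading 180 -> 90
  LT 270: heading 90 -> 0
  FD 15: (-15,0) -> (0,0) [heading=0, draw]
]
Final: pos=(0,0), heading=0, 6 segment(s) drawn

Answer: 0 0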